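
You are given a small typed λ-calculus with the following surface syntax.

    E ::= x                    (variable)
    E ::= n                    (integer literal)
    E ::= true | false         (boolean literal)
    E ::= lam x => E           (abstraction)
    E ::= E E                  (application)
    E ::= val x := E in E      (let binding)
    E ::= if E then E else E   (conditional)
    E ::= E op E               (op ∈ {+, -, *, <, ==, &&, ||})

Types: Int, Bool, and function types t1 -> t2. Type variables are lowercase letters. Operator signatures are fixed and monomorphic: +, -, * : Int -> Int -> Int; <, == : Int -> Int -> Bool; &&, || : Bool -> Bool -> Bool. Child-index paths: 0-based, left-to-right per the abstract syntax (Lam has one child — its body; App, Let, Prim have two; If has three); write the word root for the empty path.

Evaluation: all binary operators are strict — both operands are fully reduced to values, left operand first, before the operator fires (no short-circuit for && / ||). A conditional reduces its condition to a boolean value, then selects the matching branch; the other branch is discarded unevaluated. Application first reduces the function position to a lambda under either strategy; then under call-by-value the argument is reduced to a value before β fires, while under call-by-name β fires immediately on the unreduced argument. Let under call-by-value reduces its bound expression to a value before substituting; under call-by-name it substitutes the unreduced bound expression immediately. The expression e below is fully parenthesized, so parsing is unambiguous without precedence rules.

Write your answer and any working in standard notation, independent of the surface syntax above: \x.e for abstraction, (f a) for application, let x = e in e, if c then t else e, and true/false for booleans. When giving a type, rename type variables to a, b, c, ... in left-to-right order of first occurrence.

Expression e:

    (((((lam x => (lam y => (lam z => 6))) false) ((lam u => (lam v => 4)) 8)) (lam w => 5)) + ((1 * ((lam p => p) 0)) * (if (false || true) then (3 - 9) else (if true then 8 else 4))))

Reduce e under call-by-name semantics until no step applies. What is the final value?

Answer: 6

Working:
step 0: (((((\x.(\y.(\z.6))) false) ((\u.(\v.4)) 8)) (\w.5)) + ((1 * ((\p.p) 0)) * (if (false || true) then (3 - 9) else (if true then 8 else 4))))
step 1: [beta@0.0.0] ((((\y.(\z.6)) ((\u.(\v.4)) 8)) (\w.5)) + ((1 * ((\p.p) 0)) * (if (false || true) then (3 - 9) else (if true then 8 else 4))))
step 2: [beta@0.0] (((\z.6) (\w.5)) + ((1 * ((\p.p) 0)) * (if (false || true) then (3 - 9) else (if true then 8 else 4))))
step 3: [beta@0] (6 + ((1 * ((\p.p) 0)) * (if (false || true) then (3 - 9) else (if true then 8 else 4))))
step 4: [beta@1.0.1] (6 + ((1 * 0) * (if (false || true) then (3 - 9) else (if true then 8 else 4))))
step 5: [delta@1.0] (6 + (0 * (if (false || true) then (3 - 9) else (if true then 8 else 4))))
step 6: [delta@1.1.0] (6 + (0 * (if true then (3 - 9) else (if true then 8 else 4))))
step 7: [if@1.1] (6 + (0 * (3 - 9)))
step 8: [delta@1.1] (6 + (0 * -6))
step 9: [delta@1] (6 + 0)
step 10: [delta@root] 6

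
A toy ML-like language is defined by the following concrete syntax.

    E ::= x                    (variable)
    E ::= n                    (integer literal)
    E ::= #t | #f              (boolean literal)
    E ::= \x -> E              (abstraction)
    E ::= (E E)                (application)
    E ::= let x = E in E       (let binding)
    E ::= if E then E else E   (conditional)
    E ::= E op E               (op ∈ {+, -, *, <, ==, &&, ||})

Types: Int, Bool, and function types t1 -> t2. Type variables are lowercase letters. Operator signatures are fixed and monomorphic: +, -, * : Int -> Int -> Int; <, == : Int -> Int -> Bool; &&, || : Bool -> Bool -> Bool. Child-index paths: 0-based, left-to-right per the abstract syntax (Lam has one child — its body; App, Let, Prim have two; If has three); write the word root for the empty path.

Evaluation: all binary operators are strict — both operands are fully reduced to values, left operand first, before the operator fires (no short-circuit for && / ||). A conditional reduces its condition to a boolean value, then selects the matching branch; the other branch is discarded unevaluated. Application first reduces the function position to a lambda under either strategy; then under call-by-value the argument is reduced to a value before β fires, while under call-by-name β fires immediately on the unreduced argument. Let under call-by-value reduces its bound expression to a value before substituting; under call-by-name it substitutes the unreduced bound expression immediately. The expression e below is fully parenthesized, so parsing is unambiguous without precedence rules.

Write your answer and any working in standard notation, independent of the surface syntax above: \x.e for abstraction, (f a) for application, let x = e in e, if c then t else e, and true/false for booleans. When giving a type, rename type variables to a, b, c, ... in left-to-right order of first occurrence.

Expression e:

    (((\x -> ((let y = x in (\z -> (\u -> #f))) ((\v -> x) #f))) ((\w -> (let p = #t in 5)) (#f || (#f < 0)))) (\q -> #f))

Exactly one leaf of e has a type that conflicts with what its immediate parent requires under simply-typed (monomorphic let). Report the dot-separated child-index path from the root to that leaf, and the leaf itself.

Trace:
x : a
let y : a
\u._ : c -> Bool
\z._ : b -> c -> Bool
x : a
\v._ : d -> a
  unify d -> a ~ Bool -> e
  unify d ~ Bool
  unify a ~ e
_ _ : e
  unify b -> c -> Bool ~ e -> f
  unify b ~ e
  unify c -> Bool ~ f
_ _ : c -> Bool
\x._ : e -> c -> Bool
let p : Bool
\w._ : g -> Int
  unify Bool ~ Bool
  unify Bool ~ Int
  FAIL: mismatch Bool ~ Int

Answer: 0.1.1.1.0 : false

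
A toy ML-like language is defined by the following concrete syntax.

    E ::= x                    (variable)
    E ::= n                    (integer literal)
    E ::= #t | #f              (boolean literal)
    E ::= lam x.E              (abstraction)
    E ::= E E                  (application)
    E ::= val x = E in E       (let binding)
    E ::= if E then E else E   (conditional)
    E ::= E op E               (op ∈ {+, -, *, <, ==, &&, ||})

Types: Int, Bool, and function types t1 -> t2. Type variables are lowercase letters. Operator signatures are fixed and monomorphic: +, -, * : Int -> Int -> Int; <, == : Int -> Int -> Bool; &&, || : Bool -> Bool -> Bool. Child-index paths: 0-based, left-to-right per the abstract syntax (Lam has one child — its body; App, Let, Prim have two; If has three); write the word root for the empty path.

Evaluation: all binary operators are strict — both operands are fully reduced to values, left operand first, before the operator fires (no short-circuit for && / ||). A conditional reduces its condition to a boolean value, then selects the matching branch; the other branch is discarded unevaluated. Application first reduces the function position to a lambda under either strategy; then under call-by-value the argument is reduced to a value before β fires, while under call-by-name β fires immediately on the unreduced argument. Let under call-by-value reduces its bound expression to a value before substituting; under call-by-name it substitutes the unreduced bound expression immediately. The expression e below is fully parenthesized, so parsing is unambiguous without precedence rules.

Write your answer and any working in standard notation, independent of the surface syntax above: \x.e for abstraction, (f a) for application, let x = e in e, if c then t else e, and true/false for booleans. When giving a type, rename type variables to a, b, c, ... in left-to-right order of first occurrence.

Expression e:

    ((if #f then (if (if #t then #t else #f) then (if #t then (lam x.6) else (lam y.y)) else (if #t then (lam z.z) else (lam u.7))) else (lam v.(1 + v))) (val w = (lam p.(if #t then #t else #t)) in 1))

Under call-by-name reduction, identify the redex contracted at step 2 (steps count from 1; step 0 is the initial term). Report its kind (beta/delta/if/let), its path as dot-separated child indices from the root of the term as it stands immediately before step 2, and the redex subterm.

Derivation:
step 0: ((if false then (if (if true then true else false) then (if true then (\x.6) else (\y.y)) else (if true then (\z.z) else (\u.7))) else (\v.(1 + v))) (let w = (\p.(if true then true else true)) in 1))
step 1: [if@0] ((\v.(1 + v)) (let w = (\p.(if true then true else true)) in 1))
step 2: [beta@root] (1 + (let w = (\p.(if true then true else true)) in 1))

Answer: beta at root : ((\v.(1 + v)) (let w = (\p.(if true then true else true)) in 1))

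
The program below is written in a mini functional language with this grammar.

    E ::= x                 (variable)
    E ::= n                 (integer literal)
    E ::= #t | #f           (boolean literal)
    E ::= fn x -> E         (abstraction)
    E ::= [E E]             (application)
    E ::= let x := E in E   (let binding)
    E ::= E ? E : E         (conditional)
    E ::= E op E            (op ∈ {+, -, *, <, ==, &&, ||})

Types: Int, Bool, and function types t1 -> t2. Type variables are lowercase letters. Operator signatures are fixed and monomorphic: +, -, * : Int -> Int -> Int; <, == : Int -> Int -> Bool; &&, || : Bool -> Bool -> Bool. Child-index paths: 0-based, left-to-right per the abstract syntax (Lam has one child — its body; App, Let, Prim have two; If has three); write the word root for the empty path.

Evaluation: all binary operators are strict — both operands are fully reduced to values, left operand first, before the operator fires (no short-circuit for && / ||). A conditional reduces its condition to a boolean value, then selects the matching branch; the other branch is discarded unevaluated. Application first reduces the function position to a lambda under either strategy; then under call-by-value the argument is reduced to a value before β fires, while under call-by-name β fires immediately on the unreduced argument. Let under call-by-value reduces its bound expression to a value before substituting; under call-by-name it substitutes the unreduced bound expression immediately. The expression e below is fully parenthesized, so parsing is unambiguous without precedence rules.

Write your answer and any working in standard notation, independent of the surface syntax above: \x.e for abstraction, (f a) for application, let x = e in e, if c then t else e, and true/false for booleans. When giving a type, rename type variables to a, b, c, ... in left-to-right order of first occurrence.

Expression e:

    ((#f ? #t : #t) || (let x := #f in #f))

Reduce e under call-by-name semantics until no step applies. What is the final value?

Answer: true

Derivation:
step 0: ((if false then true else true) || (let x = false in false))
step 1: [if@0] (true || (let x = false in false))
step 2: [let@1] (true || false)
step 3: [delta@root] true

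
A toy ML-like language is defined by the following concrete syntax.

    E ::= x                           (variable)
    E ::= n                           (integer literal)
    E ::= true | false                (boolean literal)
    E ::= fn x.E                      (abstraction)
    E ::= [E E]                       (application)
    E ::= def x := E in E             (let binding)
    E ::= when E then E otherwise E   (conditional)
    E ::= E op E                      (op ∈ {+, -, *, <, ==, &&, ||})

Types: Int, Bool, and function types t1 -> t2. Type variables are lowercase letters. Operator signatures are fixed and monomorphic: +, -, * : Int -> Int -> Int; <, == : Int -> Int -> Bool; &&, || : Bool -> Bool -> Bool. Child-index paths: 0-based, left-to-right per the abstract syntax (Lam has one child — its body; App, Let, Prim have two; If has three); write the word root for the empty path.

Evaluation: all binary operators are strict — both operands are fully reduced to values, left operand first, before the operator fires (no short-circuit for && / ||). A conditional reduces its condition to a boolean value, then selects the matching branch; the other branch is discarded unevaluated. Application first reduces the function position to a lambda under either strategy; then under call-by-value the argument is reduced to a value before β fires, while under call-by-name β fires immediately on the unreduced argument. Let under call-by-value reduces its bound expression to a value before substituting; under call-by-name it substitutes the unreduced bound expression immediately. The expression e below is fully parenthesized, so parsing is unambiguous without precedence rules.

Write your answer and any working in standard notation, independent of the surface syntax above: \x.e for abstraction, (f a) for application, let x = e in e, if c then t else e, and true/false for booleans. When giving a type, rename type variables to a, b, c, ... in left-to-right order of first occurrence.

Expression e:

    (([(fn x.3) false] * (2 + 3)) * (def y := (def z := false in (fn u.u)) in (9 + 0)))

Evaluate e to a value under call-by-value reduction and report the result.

Derivation:
step 0: ((((\x.3) false) * (2 + 3)) * (let y = (let z = false in (\u.u)) in (9 + 0)))
step 1: [beta@0.0] ((3 * (2 + 3)) * (let y = (let z = false in (\u.u)) in (9 + 0)))
step 2: [delta@0.1] ((3 * 5) * (let y = (let z = false in (\u.u)) in (9 + 0)))
step 3: [delta@0] (15 * (let y = (let z = false in (\u.u)) in (9 + 0)))
step 4: [let@1.0] (15 * (let y = (\u.u) in (9 + 0)))
step 5: [let@1] (15 * (9 + 0))
step 6: [delta@1] (15 * 9)
step 7: [delta@root] 135

Answer: 135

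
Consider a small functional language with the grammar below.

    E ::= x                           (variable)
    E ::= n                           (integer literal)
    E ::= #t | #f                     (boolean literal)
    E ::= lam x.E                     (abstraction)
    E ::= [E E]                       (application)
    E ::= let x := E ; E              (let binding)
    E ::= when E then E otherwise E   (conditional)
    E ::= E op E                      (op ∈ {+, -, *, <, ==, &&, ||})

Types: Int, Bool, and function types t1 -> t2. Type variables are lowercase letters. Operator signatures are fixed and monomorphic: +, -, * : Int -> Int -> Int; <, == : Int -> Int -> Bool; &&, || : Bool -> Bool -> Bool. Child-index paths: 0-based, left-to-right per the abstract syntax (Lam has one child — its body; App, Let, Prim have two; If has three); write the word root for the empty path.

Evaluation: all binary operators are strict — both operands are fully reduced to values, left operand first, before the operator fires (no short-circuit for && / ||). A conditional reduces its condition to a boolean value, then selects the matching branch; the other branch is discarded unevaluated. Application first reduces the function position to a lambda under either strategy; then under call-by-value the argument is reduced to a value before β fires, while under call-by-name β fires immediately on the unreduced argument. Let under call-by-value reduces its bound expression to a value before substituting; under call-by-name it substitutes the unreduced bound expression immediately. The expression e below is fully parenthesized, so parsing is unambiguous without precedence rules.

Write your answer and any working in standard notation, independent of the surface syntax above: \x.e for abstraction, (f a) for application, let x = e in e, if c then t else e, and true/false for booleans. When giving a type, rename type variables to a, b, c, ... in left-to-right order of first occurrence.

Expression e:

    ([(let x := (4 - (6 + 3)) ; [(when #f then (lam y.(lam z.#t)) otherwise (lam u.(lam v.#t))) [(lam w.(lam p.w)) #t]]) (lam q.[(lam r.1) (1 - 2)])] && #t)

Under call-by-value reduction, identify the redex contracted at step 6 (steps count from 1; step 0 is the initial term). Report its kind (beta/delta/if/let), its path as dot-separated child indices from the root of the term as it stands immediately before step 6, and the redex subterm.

Working:
step 0: (((let x = (4 - (6 + 3)) in ((if false then (\y.(\z.true)) else (\u.(\v.true))) ((\w.(\p.w)) true))) (\q.((\r.1) (1 - 2)))) && true)
step 1: [delta@0.0.0.1] (((let x = (4 - 9) in ((if false then (\y.(\z.true)) else (\u.(\v.true))) ((\w.(\p.w)) true))) (\q.((\r.1) (1 - 2)))) && true)
step 2: [delta@0.0.0] (((let x = -5 in ((if false then (\y.(\z.true)) else (\u.(\v.true))) ((\w.(\p.w)) true))) (\q.((\r.1) (1 - 2)))) && true)
step 3: [let@0.0] ((((if false then (\y.(\z.true)) else (\u.(\v.true))) ((\w.(\p.w)) true)) (\q.((\r.1) (1 - 2)))) && true)
step 4: [if@0.0.0] ((((\u.(\v.true)) ((\w.(\p.w)) true)) (\q.((\r.1) (1 - 2)))) && true)
step 5: [beta@0.0.1] ((((\u.(\v.true)) (\p.true)) (\q.((\r.1) (1 - 2)))) && true)
step 6: [beta@0.0] (((\v.true) (\q.((\r.1) (1 - 2)))) && true)

Answer: beta at 0.0 : ((\u.(\v.true)) (\p.true))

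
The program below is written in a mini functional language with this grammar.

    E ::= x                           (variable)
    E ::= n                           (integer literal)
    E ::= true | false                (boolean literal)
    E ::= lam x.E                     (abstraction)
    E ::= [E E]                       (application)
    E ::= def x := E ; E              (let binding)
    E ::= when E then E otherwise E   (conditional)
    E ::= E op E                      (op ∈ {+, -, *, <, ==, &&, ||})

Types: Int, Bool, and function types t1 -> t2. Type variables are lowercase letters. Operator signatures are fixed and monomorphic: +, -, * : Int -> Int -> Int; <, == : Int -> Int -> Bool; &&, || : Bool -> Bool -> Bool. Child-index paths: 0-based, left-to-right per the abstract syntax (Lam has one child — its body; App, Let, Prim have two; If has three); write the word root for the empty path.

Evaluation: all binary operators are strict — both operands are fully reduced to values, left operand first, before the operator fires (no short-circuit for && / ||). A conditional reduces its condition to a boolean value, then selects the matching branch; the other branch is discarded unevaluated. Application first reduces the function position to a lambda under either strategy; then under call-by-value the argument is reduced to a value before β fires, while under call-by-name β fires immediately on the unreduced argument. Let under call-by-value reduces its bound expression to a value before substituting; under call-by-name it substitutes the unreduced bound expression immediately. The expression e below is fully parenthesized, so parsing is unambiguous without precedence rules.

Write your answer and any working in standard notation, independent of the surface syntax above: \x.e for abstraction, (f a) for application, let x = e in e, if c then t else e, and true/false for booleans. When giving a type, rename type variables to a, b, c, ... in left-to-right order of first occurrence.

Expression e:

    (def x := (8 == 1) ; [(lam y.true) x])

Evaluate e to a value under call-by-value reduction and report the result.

Derivation:
step 0: (let x = (8 == 1) in ((\y.true) x))
step 1: [delta@0] (let x = false in ((\y.true) x))
step 2: [let@root] ((\y.true) false)
step 3: [beta@root] true

Answer: true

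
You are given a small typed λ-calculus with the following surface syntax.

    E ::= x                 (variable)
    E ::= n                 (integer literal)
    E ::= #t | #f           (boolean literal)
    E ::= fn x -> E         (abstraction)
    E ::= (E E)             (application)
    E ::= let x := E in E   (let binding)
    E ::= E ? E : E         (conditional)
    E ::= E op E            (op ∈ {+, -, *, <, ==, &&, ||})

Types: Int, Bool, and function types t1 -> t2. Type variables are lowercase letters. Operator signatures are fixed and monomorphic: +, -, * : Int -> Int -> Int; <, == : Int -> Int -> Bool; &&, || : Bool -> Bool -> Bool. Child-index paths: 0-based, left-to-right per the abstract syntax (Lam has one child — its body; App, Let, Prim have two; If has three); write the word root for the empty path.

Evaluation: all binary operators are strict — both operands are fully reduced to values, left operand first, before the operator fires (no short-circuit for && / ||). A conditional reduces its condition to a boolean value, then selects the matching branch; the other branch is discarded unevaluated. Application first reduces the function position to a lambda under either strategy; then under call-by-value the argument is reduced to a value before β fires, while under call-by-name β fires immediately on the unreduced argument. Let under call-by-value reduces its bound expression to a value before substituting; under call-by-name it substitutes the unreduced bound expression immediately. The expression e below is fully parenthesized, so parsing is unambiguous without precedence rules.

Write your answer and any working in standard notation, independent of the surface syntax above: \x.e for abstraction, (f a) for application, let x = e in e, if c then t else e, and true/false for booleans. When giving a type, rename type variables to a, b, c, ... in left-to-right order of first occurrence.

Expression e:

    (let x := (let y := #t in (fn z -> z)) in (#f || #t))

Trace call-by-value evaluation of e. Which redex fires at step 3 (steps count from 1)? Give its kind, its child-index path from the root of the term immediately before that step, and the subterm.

Answer: delta at root : (false || true)

Trace:
step 0: (let x = (let y = true in (\z.z)) in (false || true))
step 1: [let@0] (let x = (\z.z) in (false || true))
step 2: [let@root] (false || true)
step 3: [delta@root] true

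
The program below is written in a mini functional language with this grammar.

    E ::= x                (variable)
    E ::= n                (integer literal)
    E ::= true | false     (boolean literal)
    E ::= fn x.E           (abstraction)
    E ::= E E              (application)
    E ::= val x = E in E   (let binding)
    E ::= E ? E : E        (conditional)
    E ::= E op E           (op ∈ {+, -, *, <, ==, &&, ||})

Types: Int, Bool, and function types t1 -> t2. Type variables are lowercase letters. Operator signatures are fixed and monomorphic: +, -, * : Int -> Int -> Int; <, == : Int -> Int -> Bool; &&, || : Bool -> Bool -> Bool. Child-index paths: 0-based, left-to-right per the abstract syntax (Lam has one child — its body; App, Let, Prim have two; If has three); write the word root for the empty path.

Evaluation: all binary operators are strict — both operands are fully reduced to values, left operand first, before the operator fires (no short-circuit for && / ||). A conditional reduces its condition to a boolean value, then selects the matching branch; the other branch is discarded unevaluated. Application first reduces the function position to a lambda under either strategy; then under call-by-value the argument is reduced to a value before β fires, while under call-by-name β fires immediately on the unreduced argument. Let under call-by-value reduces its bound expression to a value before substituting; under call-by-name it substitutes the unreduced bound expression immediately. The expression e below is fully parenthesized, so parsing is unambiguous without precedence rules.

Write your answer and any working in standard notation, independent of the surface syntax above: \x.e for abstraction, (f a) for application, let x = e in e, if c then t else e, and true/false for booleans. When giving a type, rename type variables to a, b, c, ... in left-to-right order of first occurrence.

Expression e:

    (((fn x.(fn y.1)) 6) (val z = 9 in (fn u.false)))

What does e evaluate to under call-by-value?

Trace:
step 0: (((\x.(\y.1)) 6) (let z = 9 in (\u.false)))
step 1: [beta@0] ((\y.1) (let z = 9 in (\u.false)))
step 2: [let@1] ((\y.1) (\u.false))
step 3: [beta@root] 1

Answer: 1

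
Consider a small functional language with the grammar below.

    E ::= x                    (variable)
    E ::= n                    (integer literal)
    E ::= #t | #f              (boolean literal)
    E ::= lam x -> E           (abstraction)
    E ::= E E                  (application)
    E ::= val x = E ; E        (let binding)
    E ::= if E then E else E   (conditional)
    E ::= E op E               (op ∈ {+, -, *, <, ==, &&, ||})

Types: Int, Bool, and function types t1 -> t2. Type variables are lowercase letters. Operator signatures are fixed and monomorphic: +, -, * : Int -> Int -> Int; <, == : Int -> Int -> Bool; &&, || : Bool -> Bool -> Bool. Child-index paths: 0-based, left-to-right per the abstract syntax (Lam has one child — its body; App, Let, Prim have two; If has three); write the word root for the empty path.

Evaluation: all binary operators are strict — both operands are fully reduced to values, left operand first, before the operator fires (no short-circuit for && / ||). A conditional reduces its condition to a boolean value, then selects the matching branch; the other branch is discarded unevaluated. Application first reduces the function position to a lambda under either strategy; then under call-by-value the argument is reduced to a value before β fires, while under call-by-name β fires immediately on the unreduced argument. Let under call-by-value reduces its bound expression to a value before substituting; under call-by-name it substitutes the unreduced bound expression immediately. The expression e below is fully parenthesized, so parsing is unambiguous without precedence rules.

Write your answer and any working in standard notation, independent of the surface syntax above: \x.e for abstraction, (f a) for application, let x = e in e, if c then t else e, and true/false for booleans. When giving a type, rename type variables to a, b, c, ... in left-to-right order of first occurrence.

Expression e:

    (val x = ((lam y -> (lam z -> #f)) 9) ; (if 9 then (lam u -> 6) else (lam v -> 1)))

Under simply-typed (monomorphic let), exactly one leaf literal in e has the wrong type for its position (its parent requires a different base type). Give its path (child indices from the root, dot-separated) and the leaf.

Working:
\z._ : b -> Bool
\y._ : a -> b -> Bool
  unify a -> b -> Bool ~ Int -> c
  unify a ~ Int
  unify b -> Bool ~ c
_ _ : b -> Bool
let x : b -> Bool
  unify Int ~ Bool
  FAIL: mismatch Int ~ Bool

Answer: 1.0 : 9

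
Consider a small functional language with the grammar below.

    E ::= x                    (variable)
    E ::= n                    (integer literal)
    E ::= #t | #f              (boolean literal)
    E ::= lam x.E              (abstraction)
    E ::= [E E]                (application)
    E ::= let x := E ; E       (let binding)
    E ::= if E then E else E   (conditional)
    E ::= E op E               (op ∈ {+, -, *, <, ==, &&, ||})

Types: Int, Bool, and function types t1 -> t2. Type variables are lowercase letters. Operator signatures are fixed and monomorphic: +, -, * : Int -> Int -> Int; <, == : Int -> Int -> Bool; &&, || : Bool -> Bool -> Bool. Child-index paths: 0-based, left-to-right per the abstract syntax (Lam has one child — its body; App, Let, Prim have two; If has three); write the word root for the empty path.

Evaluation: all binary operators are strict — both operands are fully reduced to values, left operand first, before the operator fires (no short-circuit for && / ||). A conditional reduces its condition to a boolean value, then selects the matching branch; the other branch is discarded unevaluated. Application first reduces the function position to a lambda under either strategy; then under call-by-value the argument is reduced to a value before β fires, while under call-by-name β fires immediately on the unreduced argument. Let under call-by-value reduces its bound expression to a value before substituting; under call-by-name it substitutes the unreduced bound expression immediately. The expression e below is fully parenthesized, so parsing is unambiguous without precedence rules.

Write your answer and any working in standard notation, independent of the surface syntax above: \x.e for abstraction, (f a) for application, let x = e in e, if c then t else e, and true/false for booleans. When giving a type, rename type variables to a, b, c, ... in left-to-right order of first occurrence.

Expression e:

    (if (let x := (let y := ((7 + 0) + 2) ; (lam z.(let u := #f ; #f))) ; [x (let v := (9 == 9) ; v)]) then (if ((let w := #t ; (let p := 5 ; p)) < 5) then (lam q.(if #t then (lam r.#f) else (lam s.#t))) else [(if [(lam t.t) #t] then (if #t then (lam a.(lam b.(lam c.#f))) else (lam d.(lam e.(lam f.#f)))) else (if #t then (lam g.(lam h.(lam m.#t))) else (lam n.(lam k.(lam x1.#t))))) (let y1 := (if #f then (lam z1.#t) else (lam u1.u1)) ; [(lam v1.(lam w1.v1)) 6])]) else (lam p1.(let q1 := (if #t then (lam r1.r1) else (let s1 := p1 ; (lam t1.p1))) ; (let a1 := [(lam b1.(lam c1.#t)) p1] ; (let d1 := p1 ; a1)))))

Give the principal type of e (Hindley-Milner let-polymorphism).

Working:
  unify Int ~ Int
  unify Int ~ Int
  unify Int ~ Int
  unify Int ~ Int
let y : Int
let u : Bool
\z._ : a -> Bool
let x : forall. a -> Bool
x : b -> Bool
  unify Int ~ Int
  unify Int ~ Int
let v : Bool
v : Bool
  unify b -> Bool ~ Bool -> c
  unify b ~ Bool
  unify Bool ~ c
_ _ : Bool
  unify Bool ~ Bool
let w : Bool
let p : Int
p : Int
  unify Int ~ Int
  unify Int ~ Int
  unify Bool ~ Bool
  unify Bool ~ Bool
\r._ : e -> Bool
\s._ : f -> Bool
  unify e -> Bool ~ f -> Bool
  unify e ~ f
  unify Bool ~ Bool
\q._ : d -> f -> Bool
t : g
\t._ : g -> g
  unify g -> g ~ Bool -> h
  unify g ~ Bool
  unify Bool ~ h
_ _ : Bool
  unify Bool ~ Bool
  unify Bool ~ Bool
\c._ : k -> Bool
\b._ : j -> k -> Bool
\a._ : i -> j -> k -> Bool
\f._ : n -> Bool
\e._ : m -> n -> Bool
\d._ : l -> m -> n -> Bool
  unify i -> j -> k -> Bool ~ l -> m -> n -> Bool
  unify i ~ l
  unify j -> k -> Bool ~ m -> n -> Bool
  unify j ~ m
  unify k -> Bool ~ n -> Bool
  unify k ~ n
  unify Bool ~ Bool
  unify Bool ~ Bool
\m._ : q -> Bool
\h._ : p -> q -> Bool
\g._ : o -> p -> q -> Bool
\x1._ : t -> Bool
\k._ : s -> t -> Bool
\n._ : r -> s -> t -> Bool
  unify o -> p -> q -> Bool ~ r -> s -> t -> Bool
  unify o ~ r
  unify p -> q -> Bool ~ s -> t -> Bool
  unify p ~ s
  unify q -> Bool ~ t -> Bool
  unify q ~ t
  unify Bool ~ Bool
  unify l -> m -> n -> Bool ~ r -> s -> t -> Bool
  unify l ~ r
  unify m -> n -> Bool ~ s -> t -> Bool
  unify m ~ s
  unify n -> Bool ~ t -> Bool
  unify n ~ t
  unify Bool ~ Bool
  unify Bool ~ Bool
\z1._ : u -> Bool
u1 : v
\u1._ : v -> v
  unify u -> Bool ~ v -> v
  unify u ~ v
  unify Bool ~ v
let y1 : Bool -> Bool
v1 : w
\w1._ : x -> w
\v1._ : w -> x -> w
  unify w -> x -> w ~ Int -> y
  unify w ~ Int
  unify x -> Int ~ y
_ _ : x -> Int
  unify r -> s -> t -> Bool ~ (x -> Int) -> z
  unify r ~ x -> Int
  unify s -> t -> Bool ~ z
_ _ : s -> t -> Bool
  unify d -> f -> Bool ~ s -> t -> Bool
  unify d ~ s
  unify f -> Bool ~ t -> Bool
  unify f ~ t
  unify Bool ~ Bool
  unify Bool ~ Bool
r1 : t27
\r1._ : t27 -> t27
p1 : t26
let s1 : t26
p1 : t26
\t1._ : t28 -> t26
  unify t27 -> t27 ~ t28 -> t26
  unify t27 ~ t28
  unify t28 ~ t26
let q1 : t26 -> t26
\c1._ : t30 -> Bool
\b1._ : t29 -> t30 -> Bool
p1 : t26
  unify t29 -> t30 -> Bool ~ t26 -> t31
  unify t29 ~ t26
  unify t30 -> Bool ~ t31
_ _ : t30 -> Bool
let a1 : forall. t30 -> Bool
p1 : t26
let d1 : t26
a1 : t32 -> Bool
\p1._ : t26 -> t32 -> Bool
  unify s -> t -> Bool ~ t26 -> t32 -> Bool
  unify s ~ t26
  unify t -> Bool ~ t32 -> Bool
  unify t ~ t32
  unify Bool ~ Bool

Answer: a -> b -> Bool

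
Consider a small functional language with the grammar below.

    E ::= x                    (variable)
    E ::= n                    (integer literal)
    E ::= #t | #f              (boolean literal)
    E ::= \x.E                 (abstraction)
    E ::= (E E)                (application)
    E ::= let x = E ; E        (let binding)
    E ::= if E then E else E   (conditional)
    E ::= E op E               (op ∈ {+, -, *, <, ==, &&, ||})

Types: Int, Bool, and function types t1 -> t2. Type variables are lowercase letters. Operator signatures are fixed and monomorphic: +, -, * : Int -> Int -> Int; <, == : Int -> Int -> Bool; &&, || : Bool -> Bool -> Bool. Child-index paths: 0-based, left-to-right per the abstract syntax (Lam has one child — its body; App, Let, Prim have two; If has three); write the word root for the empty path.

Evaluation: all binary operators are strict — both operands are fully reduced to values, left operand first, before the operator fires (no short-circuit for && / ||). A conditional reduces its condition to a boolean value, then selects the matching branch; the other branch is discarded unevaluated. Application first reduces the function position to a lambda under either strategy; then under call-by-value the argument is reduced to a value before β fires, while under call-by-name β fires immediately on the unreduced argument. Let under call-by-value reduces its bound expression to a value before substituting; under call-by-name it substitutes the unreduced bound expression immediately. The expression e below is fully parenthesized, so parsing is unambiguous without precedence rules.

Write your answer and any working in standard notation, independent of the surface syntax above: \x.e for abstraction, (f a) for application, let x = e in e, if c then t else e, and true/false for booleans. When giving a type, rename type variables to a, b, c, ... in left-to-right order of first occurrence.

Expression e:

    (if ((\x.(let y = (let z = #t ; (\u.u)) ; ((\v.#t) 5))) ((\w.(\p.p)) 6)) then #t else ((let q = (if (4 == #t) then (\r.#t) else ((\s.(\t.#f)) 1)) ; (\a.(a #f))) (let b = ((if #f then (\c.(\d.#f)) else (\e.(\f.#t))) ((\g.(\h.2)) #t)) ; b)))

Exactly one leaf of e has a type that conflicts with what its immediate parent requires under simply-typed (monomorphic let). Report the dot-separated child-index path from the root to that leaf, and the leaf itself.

Answer: 2.0.0.0.1 : true

Trace:
let z : Bool
u : b
\u._ : b -> b
let y : b -> b
\v._ : c -> Bool
  unify c -> Bool ~ Int -> d
  unify c ~ Int
  unify Bool ~ d
_ _ : Bool
\x._ : a -> Bool
p : f
\p._ : f -> f
\w._ : e -> f -> f
  unify e -> f -> f ~ Int -> g
  unify e ~ Int
  unify f -> f ~ g
_ _ : f -> f
  unify a -> Bool ~ (f -> f) -> h
  unify a ~ f -> f
  unify Bool ~ h
_ _ : Bool
  unify Bool ~ Bool
  unify Int ~ Int
  unify Bool ~ Int
  FAIL: mismatch Bool ~ Int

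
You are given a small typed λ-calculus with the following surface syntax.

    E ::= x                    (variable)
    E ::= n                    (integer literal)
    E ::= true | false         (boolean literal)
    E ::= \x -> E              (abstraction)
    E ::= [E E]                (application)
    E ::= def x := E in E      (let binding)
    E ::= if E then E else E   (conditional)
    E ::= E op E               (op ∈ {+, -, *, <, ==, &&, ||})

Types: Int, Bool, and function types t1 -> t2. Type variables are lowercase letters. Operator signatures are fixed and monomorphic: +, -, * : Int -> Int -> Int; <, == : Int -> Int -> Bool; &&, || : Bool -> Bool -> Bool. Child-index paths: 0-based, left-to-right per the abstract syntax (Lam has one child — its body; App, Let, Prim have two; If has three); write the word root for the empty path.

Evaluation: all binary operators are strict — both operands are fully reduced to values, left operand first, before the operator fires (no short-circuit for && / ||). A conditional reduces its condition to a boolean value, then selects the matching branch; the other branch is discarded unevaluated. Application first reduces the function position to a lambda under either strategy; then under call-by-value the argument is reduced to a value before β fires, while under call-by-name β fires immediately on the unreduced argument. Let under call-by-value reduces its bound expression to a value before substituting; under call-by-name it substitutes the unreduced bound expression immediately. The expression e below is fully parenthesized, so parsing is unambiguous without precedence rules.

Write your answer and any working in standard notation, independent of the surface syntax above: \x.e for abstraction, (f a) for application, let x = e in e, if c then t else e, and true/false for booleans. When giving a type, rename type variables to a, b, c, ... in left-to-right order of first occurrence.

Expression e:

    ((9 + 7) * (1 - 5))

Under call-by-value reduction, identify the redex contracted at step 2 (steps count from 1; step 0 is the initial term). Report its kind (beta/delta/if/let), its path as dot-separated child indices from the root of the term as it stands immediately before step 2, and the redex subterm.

Answer: delta at 1 : (1 - 5)

Trace:
step 0: ((9 + 7) * (1 - 5))
step 1: [delta@0] (16 * (1 - 5))
step 2: [delta@1] (16 * -4)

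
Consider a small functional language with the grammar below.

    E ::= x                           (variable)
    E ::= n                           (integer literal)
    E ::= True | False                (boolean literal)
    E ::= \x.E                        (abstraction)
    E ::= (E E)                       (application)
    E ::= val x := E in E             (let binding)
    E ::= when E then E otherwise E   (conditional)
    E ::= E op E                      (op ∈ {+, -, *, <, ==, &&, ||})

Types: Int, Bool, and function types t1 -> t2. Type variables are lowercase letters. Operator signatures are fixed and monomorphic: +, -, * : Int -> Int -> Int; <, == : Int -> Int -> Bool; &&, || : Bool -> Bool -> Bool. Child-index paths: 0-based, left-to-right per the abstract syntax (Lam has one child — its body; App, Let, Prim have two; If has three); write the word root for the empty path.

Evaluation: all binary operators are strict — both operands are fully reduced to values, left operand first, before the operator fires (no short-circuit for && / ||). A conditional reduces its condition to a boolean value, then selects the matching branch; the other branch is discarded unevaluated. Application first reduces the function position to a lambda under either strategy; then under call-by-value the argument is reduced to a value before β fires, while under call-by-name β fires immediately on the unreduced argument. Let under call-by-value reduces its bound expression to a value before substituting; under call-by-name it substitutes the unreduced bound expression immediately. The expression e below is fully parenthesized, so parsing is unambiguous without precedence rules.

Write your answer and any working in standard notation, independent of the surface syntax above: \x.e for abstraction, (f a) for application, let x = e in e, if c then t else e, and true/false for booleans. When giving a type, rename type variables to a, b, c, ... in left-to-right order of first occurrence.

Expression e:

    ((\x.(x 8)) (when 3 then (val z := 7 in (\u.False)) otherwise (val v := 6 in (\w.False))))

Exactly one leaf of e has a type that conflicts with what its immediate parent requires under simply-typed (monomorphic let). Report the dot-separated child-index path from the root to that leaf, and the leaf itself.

Trace:
x : a
  unify a ~ Int -> b
_ _ : b
\x._ : (Int -> b) -> b
  unify Int ~ Bool
  FAIL: mismatch Int ~ Bool

Answer: 1.0 : 3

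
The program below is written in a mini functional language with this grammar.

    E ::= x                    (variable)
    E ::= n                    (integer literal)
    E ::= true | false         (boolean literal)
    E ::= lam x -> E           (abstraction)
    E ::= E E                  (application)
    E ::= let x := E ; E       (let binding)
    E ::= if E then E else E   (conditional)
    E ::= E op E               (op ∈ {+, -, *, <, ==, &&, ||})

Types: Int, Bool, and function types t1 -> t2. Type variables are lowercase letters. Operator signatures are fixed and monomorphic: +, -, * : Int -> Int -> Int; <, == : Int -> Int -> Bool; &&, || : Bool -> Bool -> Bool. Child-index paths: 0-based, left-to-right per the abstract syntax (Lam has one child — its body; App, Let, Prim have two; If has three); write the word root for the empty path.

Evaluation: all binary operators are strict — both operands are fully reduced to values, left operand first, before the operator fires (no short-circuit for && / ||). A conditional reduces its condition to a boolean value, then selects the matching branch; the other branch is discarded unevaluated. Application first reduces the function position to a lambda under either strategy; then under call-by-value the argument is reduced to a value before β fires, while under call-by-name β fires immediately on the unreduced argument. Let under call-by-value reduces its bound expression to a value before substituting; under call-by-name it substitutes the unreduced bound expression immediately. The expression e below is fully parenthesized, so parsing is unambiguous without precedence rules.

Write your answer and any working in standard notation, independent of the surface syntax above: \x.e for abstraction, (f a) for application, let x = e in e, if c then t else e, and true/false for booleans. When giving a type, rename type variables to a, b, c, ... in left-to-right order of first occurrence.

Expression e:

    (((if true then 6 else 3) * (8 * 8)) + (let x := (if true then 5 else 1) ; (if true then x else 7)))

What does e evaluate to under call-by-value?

Derivation:
step 0: (((if true then 6 else 3) * (8 * 8)) + (let x = (if true then 5 else 1) in (if true then x else 7)))
step 1: [if@0.0] ((6 * (8 * 8)) + (let x = (if true then 5 else 1) in (if true then x else 7)))
step 2: [delta@0.1] ((6 * 64) + (let x = (if true then 5 else 1) in (if true then x else 7)))
step 3: [delta@0] (384 + (let x = (if true then 5 else 1) in (if true then x else 7)))
step 4: [if@1.0] (384 + (let x = 5 in (if true then x else 7)))
step 5: [let@1] (384 + (if true then 5 else 7))
step 6: [if@1] (384 + 5)
step 7: [delta@root] 389

Answer: 389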